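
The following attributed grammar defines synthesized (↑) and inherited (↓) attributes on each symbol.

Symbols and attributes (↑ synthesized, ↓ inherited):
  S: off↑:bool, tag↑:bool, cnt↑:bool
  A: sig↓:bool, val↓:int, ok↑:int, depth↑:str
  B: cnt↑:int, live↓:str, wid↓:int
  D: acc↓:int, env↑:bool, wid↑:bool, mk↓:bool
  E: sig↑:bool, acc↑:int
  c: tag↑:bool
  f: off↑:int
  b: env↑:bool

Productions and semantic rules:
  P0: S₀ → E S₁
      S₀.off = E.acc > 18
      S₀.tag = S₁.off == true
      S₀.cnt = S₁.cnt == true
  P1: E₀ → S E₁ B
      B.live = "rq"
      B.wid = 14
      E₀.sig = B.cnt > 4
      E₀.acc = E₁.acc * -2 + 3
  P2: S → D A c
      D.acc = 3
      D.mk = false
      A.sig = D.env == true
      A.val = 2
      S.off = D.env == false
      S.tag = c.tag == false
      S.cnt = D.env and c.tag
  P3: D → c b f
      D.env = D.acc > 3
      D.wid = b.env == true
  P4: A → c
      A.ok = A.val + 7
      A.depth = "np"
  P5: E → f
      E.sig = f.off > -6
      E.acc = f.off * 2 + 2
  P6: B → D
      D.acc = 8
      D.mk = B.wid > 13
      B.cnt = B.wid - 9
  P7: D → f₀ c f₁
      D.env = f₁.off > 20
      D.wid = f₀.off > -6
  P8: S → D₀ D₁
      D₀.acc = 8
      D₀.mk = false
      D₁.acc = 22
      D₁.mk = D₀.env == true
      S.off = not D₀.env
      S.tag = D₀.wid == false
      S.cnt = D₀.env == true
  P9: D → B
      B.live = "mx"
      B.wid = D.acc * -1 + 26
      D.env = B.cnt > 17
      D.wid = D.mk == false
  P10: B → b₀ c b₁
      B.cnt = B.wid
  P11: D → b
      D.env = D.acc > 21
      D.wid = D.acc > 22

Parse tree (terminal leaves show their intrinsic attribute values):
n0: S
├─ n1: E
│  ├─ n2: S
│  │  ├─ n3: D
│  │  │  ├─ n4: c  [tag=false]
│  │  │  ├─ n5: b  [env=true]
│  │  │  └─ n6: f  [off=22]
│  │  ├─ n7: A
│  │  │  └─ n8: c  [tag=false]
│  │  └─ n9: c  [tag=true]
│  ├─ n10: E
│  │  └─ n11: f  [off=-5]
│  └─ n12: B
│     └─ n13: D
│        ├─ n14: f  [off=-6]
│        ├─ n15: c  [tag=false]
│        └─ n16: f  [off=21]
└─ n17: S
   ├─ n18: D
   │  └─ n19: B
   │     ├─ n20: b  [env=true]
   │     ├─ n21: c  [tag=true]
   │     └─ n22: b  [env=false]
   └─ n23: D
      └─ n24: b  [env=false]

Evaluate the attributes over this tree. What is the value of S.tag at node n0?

false

1. n3.acc = 3  [3]
2. n3.mk = false  [false]
3. n4.tag = false  [terminal]
4. n5.env = true  [terminal]
5. n6.off = 22  [terminal]
6. n3.env = false  [D.acc > 3]
7. n3.wid = true  [b.env == true]
8. n7.sig = false  [D.env == true]
9. n7.val = 2  [2]
10. n8.tag = false  [terminal]
11. n7.ok = 9  [A.val + 7]
12. n7.depth = "np"  ["np"]
13. n9.tag = true  [terminal]
14. n2.off = true  [D.env == false]
15. n2.tag = false  [c.tag == false]
16. n2.cnt = false  [D.env and c.tag]
17. n11.off = -5  [terminal]
18. n10.sig = true  [f.off > -6]
19. n10.acc = -8  [f.off * 2 + 2]
20. n12.live = "rq"  ["rq"]
21. n12.wid = 14  [14]
22. n13.acc = 8  [8]
23. n13.mk = true  [B.wid > 13]
24. n14.off = -6  [terminal]
25. n15.tag = false  [terminal]
26. n16.off = 21  [terminal]
27. n13.env = true  [f₁.off > 20]
28. n13.wid = false  [f₀.off > -6]
29. n12.cnt = 5  [B.wid - 9]
30. n1.sig = true  [B.cnt > 4]
31. n1.acc = 19  [E₁.acc * -2 + 3]
32. n18.acc = 8  [8]
33. n18.mk = false  [false]
34. n19.live = "mx"  ["mx"]
35. n19.wid = 18  [D.acc * -1 + 26]
36. n20.env = true  [terminal]
37. n21.tag = true  [terminal]
38. n22.env = false  [terminal]
39. n19.cnt = 18  [B.wid]
40. n18.env = true  [B.cnt > 17]
41. n18.wid = true  [D.mk == false]
42. n23.acc = 22  [22]
43. n23.mk = true  [D₀.env == true]
44. n24.env = false  [terminal]
45. n23.env = true  [D.acc > 21]
46. n23.wid = false  [D.acc > 22]
47. n17.off = false  [not D₀.env]
48. n17.tag = false  [D₀.wid == false]
49. n17.cnt = true  [D₀.env == true]
50. n0.off = true  [E.acc > 18]
51. n0.tag = false  [S₁.off == true]
52. n0.cnt = true  [S₁.cnt == true]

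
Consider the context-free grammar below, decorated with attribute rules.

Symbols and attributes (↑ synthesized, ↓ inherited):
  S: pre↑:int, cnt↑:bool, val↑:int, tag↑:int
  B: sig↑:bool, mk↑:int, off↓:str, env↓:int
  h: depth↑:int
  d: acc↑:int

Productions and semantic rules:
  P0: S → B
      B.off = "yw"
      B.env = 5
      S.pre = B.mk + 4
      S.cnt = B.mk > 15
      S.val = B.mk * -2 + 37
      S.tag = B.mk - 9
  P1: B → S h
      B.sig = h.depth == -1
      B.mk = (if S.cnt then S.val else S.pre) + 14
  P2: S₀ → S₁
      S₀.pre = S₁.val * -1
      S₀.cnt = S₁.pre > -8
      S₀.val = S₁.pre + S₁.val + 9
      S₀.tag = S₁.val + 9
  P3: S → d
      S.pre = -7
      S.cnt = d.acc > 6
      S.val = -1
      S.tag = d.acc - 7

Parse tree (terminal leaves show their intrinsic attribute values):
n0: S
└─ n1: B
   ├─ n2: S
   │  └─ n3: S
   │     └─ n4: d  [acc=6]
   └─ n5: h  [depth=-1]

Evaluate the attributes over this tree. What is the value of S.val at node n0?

7

1. n1.off = "yw"  ["yw"]
2. n1.env = 5  [5]
3. n4.acc = 6  [terminal]
4. n3.pre = -7  [-7]
5. n3.cnt = false  [d.acc > 6]
6. n3.val = -1  [-1]
7. n3.tag = -1  [d.acc - 7]
8. n2.pre = 1  [S₁.val * -1]
9. n2.cnt = true  [S₁.pre > -8]
10. n2.val = 1  [S₁.pre + S₁.val + 9]
11. n2.tag = 8  [S₁.val + 9]
12. n5.depth = -1  [terminal]
13. n1.sig = true  [h.depth == -1]
14. n1.mk = 15  [(if S.cnt then S.val else S.pre) + 14]
15. n0.pre = 19  [B.mk + 4]
16. n0.cnt = false  [B.mk > 15]
17. n0.val = 7  [B.mk * -2 + 37]
18. n0.tag = 6  [B.mk - 9]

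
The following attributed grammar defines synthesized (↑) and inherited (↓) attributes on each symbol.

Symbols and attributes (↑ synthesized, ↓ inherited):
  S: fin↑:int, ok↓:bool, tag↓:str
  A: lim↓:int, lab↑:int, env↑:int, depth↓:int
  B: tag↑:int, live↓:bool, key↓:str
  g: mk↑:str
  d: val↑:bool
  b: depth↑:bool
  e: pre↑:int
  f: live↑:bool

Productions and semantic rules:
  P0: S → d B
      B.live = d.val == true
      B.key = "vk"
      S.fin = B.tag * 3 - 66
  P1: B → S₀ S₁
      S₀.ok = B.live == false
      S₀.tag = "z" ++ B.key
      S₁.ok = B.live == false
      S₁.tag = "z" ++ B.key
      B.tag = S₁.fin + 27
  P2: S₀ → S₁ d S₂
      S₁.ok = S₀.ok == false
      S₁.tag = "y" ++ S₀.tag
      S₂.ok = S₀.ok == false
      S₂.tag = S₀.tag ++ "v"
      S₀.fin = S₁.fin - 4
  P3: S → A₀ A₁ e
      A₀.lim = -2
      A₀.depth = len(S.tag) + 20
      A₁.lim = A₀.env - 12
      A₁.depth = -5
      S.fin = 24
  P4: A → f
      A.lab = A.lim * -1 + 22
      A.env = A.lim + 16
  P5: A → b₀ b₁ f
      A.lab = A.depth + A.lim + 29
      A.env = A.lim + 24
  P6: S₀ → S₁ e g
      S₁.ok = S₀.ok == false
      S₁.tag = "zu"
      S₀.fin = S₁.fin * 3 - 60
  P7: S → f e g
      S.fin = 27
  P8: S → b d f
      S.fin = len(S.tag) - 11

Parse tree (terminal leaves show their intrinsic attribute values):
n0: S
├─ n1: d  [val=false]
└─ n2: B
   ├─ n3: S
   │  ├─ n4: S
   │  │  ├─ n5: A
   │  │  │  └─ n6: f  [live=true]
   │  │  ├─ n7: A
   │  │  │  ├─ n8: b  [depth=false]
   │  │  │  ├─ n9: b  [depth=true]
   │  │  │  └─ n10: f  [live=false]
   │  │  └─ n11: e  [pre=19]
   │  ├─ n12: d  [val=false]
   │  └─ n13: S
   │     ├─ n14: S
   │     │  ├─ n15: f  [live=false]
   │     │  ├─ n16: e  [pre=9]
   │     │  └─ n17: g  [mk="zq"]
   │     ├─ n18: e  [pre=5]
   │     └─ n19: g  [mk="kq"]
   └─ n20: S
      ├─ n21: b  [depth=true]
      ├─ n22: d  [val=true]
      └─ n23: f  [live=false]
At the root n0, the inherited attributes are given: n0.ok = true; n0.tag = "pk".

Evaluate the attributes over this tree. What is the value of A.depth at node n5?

24

1. n0.ok = true  [given at root]
2. n0.tag = "pk"  [given at root]
3. n1.val = false  [terminal]
4. n2.live = false  [d.val == true]
5. n2.key = "vk"  ["vk"]
6. n3.ok = true  [B.live == false]
7. n3.tag = "zvk"  ["z" ++ B.key]
8. n4.ok = false  [S₀.ok == false]
9. n4.tag = "yzvk"  ["y" ++ S₀.tag]
10. n5.lim = -2  [-2]
11. n5.depth = 24  [len(S.tag) + 20]
12. n6.live = true  [terminal]
13. n5.lab = 24  [A.lim * -1 + 22]
14. n5.env = 14  [A.lim + 16]
15. n7.lim = 2  [A₀.env - 12]
16. n7.depth = -5  [-5]
17. n8.depth = false  [terminal]
18. n9.depth = true  [terminal]
19. n10.live = false  [terminal]
20. n7.lab = 26  [A.depth + A.lim + 29]
21. n7.env = 26  [A.lim + 24]
22. n11.pre = 19  [terminal]
23. n4.fin = 24  [24]
24. n12.val = false  [terminal]
25. n13.ok = false  [S₀.ok == false]
26. n13.tag = "zvkv"  [S₀.tag ++ "v"]
27. n14.ok = true  [S₀.ok == false]
28. n14.tag = "zu"  ["zu"]
29. n15.live = false  [terminal]
30. n16.pre = 9  [terminal]
31. n17.mk = "zq"  [terminal]
32. n14.fin = 27  [27]
33. n18.pre = 5  [terminal]
34. n19.mk = "kq"  [terminal]
35. n13.fin = 21  [S₁.fin * 3 - 60]
36. n3.fin = 20  [S₁.fin - 4]
37. n20.ok = true  [B.live == false]
38. n20.tag = "zvk"  ["z" ++ B.key]
39. n21.depth = true  [terminal]
40. n22.val = true  [terminal]
41. n23.live = false  [terminal]
42. n20.fin = -8  [len(S.tag) - 11]
43. n2.tag = 19  [S₁.fin + 27]
44. n0.fin = -9  [B.tag * 3 - 66]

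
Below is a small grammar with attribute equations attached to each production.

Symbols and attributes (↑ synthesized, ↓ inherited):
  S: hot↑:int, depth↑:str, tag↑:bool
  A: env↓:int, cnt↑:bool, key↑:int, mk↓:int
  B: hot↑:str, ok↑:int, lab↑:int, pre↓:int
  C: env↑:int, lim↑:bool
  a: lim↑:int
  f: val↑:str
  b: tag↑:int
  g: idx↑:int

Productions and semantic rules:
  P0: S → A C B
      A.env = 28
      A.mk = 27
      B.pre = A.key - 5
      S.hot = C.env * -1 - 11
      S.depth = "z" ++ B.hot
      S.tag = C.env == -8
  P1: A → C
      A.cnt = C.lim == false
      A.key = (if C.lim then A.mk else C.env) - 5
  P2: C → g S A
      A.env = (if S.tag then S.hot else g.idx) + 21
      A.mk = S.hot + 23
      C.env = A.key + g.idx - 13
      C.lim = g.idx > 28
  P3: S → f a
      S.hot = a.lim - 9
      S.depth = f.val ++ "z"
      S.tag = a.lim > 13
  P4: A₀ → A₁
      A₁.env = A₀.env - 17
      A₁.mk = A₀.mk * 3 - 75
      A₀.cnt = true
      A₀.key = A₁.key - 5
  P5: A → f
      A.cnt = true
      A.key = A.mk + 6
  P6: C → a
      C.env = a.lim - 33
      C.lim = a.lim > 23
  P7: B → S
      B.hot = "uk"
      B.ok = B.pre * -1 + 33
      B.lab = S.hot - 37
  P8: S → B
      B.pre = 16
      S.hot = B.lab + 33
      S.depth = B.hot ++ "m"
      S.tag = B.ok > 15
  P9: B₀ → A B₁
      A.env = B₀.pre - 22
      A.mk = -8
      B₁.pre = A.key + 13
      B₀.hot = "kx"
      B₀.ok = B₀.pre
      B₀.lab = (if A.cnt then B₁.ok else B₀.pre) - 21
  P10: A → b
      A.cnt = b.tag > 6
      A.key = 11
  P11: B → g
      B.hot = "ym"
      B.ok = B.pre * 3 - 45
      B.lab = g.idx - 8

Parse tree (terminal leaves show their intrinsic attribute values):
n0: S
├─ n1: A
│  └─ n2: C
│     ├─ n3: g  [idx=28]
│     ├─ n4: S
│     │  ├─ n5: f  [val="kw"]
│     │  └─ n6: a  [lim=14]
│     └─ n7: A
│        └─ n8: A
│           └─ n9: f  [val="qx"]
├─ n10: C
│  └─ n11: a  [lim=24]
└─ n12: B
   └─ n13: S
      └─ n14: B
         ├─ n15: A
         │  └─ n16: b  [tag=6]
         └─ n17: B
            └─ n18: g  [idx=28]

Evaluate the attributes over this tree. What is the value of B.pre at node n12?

1. n1.env = 28  [28]
2. n1.mk = 27  [27]
3. n3.idx = 28  [terminal]
4. n5.val = "kw"  [terminal]
5. n6.lim = 14  [terminal]
6. n4.hot = 5  [a.lim - 9]
7. n4.depth = "kwz"  [f.val ++ "z"]
8. n4.tag = true  [a.lim > 13]
9. n7.env = 26  [(if S.tag then S.hot else g.idx) + 21]
10. n7.mk = 28  [S.hot + 23]
11. n8.env = 9  [A₀.env - 17]
12. n8.mk = 9  [A₀.mk * 3 - 75]
13. n9.val = "qx"  [terminal]
14. n8.cnt = true  [true]
15. n8.key = 15  [A.mk + 6]
16. n7.cnt = true  [true]
17. n7.key = 10  [A₁.key - 5]
18. n2.env = 25  [A.key + g.idx - 13]
19. n2.lim = false  [g.idx > 28]
20. n1.cnt = true  [C.lim == false]
21. n1.key = 20  [(if C.lim then A.mk else C.env) - 5]
22. n11.lim = 24  [terminal]
23. n10.env = -9  [a.lim - 33]
24. n10.lim = true  [a.lim > 23]
25. n12.pre = 15  [A.key - 5]
26. n14.pre = 16  [16]
27. n15.env = -6  [B₀.pre - 22]
28. n15.mk = -8  [-8]
29. n16.tag = 6  [terminal]
30. n15.cnt = false  [b.tag > 6]
31. n15.key = 11  [11]
32. n17.pre = 24  [A.key + 13]
33. n18.idx = 28  [terminal]
34. n17.hot = "ym"  ["ym"]
35. n17.ok = 27  [B.pre * 3 - 45]
36. n17.lab = 20  [g.idx - 8]
37. n14.hot = "kx"  ["kx"]
38. n14.ok = 16  [B₀.pre]
39. n14.lab = -5  [(if A.cnt then B₁.ok else B₀.pre) - 21]
40. n13.hot = 28  [B.lab + 33]
41. n13.depth = "kxm"  [B.hot ++ "m"]
42. n13.tag = true  [B.ok > 15]
43. n12.hot = "uk"  ["uk"]
44. n12.ok = 18  [B.pre * -1 + 33]
45. n12.lab = -9  [S.hot - 37]
46. n0.hot = -2  [C.env * -1 - 11]
47. n0.depth = "zuk"  ["z" ++ B.hot]
48. n0.tag = false  [C.env == -8]

15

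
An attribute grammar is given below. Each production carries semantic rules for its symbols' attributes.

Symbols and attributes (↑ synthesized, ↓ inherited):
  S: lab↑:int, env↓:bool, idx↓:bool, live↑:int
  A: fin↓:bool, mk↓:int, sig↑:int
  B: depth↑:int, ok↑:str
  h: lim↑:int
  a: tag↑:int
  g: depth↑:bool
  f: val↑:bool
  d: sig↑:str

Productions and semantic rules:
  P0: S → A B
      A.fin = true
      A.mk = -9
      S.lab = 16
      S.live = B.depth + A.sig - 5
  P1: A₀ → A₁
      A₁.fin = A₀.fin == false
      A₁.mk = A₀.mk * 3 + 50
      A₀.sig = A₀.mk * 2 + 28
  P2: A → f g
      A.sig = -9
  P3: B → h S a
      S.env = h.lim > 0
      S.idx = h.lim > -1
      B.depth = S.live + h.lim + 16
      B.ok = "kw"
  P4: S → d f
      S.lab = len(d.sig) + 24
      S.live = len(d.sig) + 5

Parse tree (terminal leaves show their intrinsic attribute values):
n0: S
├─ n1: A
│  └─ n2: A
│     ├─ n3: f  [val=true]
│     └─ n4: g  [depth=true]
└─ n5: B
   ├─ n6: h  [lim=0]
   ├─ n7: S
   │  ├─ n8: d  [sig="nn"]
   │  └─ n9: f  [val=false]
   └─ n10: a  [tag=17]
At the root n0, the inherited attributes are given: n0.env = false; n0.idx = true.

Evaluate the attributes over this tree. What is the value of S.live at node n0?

28

1. n0.env = false  [given at root]
2. n0.idx = true  [given at root]
3. n1.fin = true  [true]
4. n1.mk = -9  [-9]
5. n2.fin = false  [A₀.fin == false]
6. n2.mk = 23  [A₀.mk * 3 + 50]
7. n3.val = true  [terminal]
8. n4.depth = true  [terminal]
9. n2.sig = -9  [-9]
10. n1.sig = 10  [A₀.mk * 2 + 28]
11. n6.lim = 0  [terminal]
12. n7.env = false  [h.lim > 0]
13. n7.idx = true  [h.lim > -1]
14. n8.sig = "nn"  [terminal]
15. n9.val = false  [terminal]
16. n7.lab = 26  [len(d.sig) + 24]
17. n7.live = 7  [len(d.sig) + 5]
18. n10.tag = 17  [terminal]
19. n5.depth = 23  [S.live + h.lim + 16]
20. n5.ok = "kw"  ["kw"]
21. n0.lab = 16  [16]
22. n0.live = 28  [B.depth + A.sig - 5]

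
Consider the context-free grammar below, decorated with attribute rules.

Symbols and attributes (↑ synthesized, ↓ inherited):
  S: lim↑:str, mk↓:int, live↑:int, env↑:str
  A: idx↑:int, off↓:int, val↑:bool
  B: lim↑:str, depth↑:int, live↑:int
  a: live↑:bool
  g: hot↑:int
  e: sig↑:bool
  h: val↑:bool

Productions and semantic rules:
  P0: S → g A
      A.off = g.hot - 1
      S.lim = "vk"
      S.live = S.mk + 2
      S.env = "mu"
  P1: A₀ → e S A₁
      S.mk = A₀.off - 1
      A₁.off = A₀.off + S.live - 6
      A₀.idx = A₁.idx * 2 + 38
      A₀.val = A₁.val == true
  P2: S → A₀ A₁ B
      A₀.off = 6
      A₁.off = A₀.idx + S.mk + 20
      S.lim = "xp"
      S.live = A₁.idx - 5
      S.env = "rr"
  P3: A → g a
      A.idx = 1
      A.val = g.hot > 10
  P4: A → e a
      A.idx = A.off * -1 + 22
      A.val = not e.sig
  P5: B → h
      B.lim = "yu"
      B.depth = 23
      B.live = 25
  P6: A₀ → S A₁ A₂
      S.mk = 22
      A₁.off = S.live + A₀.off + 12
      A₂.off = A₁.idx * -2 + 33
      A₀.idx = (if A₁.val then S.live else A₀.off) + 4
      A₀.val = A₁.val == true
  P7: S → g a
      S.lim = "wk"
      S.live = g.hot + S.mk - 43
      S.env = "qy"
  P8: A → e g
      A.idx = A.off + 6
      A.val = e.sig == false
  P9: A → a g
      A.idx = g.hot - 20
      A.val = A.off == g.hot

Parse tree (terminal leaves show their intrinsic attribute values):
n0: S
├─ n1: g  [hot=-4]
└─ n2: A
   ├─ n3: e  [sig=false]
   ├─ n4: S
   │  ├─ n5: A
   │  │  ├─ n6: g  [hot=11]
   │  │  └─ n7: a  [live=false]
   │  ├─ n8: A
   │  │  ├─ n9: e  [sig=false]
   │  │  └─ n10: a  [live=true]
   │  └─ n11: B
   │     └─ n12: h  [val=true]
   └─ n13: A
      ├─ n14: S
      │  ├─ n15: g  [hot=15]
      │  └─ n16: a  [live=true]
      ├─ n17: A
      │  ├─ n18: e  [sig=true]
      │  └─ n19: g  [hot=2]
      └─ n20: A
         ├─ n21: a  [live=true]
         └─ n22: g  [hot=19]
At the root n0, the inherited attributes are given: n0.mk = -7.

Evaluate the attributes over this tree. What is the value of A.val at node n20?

1. n0.mk = -7  [given at root]
2. n1.hot = -4  [terminal]
3. n2.off = -5  [g.hot - 1]
4. n3.sig = false  [terminal]
5. n4.mk = -6  [A₀.off - 1]
6. n5.off = 6  [6]
7. n6.hot = 11  [terminal]
8. n7.live = false  [terminal]
9. n5.idx = 1  [1]
10. n5.val = true  [g.hot > 10]
11. n8.off = 15  [A₀.idx + S.mk + 20]
12. n9.sig = false  [terminal]
13. n10.live = true  [terminal]
14. n8.idx = 7  [A.off * -1 + 22]
15. n8.val = true  [not e.sig]
16. n12.val = true  [terminal]
17. n11.lim = "yu"  ["yu"]
18. n11.depth = 23  [23]
19. n11.live = 25  [25]
20. n4.lim = "xp"  ["xp"]
21. n4.live = 2  [A₁.idx - 5]
22. n4.env = "rr"  ["rr"]
23. n13.off = -9  [A₀.off + S.live - 6]
24. n14.mk = 22  [22]
25. n15.hot = 15  [terminal]
26. n16.live = true  [terminal]
27. n14.lim = "wk"  ["wk"]
28. n14.live = -6  [g.hot + S.mk - 43]
29. n14.env = "qy"  ["qy"]
30. n17.off = -3  [S.live + A₀.off + 12]
31. n18.sig = true  [terminal]
32. n19.hot = 2  [terminal]
33. n17.idx = 3  [A.off + 6]
34. n17.val = false  [e.sig == false]
35. n20.off = 27  [A₁.idx * -2 + 33]
36. n21.live = true  [terminal]
37. n22.hot = 19  [terminal]
38. n20.idx = -1  [g.hot - 20]
39. n20.val = false  [A.off == g.hot]
40. n13.idx = -5  [(if A₁.val then S.live else A₀.off) + 4]
41. n13.val = false  [A₁.val == true]
42. n2.idx = 28  [A₁.idx * 2 + 38]
43. n2.val = false  [A₁.val == true]
44. n0.lim = "vk"  ["vk"]
45. n0.live = -5  [S.mk + 2]
46. n0.env = "mu"  ["mu"]

false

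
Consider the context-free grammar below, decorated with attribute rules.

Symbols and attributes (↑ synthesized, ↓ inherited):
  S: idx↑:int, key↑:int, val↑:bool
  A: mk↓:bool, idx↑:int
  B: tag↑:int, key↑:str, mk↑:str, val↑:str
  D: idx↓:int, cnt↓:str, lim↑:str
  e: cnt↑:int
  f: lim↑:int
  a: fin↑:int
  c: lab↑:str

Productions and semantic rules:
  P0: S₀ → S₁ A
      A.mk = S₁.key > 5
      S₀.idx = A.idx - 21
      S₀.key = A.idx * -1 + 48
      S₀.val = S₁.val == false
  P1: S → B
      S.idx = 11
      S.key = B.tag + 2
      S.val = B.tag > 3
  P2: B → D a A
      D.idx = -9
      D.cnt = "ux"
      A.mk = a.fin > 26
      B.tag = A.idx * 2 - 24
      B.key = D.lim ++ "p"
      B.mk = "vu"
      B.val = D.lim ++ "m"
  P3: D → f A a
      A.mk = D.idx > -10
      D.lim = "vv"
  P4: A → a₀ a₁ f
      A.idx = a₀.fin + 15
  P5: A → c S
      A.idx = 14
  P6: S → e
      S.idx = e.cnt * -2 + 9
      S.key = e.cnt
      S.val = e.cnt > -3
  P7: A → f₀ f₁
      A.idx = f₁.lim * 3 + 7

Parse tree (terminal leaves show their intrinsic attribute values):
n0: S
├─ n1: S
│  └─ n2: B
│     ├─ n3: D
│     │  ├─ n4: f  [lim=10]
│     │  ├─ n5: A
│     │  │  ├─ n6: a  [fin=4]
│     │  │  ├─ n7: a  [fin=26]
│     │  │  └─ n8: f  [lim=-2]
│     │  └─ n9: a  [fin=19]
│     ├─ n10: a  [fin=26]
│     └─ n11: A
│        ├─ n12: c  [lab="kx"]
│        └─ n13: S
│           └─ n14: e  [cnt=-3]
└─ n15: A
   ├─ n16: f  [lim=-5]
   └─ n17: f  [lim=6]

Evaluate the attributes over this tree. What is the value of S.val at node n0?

false

1. n3.idx = -9  [-9]
2. n3.cnt = "ux"  ["ux"]
3. n4.lim = 10  [terminal]
4. n5.mk = true  [D.idx > -10]
5. n6.fin = 4  [terminal]
6. n7.fin = 26  [terminal]
7. n8.lim = -2  [terminal]
8. n5.idx = 19  [a₀.fin + 15]
9. n9.fin = 19  [terminal]
10. n3.lim = "vv"  ["vv"]
11. n10.fin = 26  [terminal]
12. n11.mk = false  [a.fin > 26]
13. n12.lab = "kx"  [terminal]
14. n14.cnt = -3  [terminal]
15. n13.idx = 15  [e.cnt * -2 + 9]
16. n13.key = -3  [e.cnt]
17. n13.val = false  [e.cnt > -3]
18. n11.idx = 14  [14]
19. n2.tag = 4  [A.idx * 2 - 24]
20. n2.key = "vvp"  [D.lim ++ "p"]
21. n2.mk = "vu"  ["vu"]
22. n2.val = "vvm"  [D.lim ++ "m"]
23. n1.idx = 11  [11]
24. n1.key = 6  [B.tag + 2]
25. n1.val = true  [B.tag > 3]
26. n15.mk = true  [S₁.key > 5]
27. n16.lim = -5  [terminal]
28. n17.lim = 6  [terminal]
29. n15.idx = 25  [f₁.lim * 3 + 7]
30. n0.idx = 4  [A.idx - 21]
31. n0.key = 23  [A.idx * -1 + 48]
32. n0.val = false  [S₁.val == false]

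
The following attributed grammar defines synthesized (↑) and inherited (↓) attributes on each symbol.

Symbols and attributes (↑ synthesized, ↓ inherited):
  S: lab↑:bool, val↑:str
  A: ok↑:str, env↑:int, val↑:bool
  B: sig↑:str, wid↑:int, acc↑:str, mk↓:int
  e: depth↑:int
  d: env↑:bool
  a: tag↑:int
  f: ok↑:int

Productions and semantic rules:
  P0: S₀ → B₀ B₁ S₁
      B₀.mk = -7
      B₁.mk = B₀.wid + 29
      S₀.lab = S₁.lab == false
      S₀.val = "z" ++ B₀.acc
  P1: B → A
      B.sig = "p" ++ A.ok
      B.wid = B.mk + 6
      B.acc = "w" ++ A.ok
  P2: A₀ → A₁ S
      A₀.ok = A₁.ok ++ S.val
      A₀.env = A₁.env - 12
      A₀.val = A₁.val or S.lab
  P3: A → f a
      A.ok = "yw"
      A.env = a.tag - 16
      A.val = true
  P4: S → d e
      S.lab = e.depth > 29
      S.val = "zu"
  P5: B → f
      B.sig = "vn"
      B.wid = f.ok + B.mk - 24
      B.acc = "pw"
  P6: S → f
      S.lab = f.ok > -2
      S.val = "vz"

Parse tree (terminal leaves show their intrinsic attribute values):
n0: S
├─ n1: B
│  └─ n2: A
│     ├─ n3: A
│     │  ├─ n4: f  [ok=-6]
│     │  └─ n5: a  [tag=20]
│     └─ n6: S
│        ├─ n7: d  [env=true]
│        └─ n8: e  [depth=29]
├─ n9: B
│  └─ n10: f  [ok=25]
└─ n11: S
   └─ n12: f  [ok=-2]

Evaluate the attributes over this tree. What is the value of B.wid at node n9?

29

1. n1.mk = -7  [-7]
2. n4.ok = -6  [terminal]
3. n5.tag = 20  [terminal]
4. n3.ok = "yw"  ["yw"]
5. n3.env = 4  [a.tag - 16]
6. n3.val = true  [true]
7. n7.env = true  [terminal]
8. n8.depth = 29  [terminal]
9. n6.lab = false  [e.depth > 29]
10. n6.val = "zu"  ["zu"]
11. n2.ok = "ywzu"  [A₁.ok ++ S.val]
12. n2.env = -8  [A₁.env - 12]
13. n2.val = true  [A₁.val or S.lab]
14. n1.sig = "pywzu"  ["p" ++ A.ok]
15. n1.wid = -1  [B.mk + 6]
16. n1.acc = "wywzu"  ["w" ++ A.ok]
17. n9.mk = 28  [B₀.wid + 29]
18. n10.ok = 25  [terminal]
19. n9.sig = "vn"  ["vn"]
20. n9.wid = 29  [f.ok + B.mk - 24]
21. n9.acc = "pw"  ["pw"]
22. n12.ok = -2  [terminal]
23. n11.lab = false  [f.ok > -2]
24. n11.val = "vz"  ["vz"]
25. n0.lab = true  [S₁.lab == false]
26. n0.val = "zwywzu"  ["z" ++ B₀.acc]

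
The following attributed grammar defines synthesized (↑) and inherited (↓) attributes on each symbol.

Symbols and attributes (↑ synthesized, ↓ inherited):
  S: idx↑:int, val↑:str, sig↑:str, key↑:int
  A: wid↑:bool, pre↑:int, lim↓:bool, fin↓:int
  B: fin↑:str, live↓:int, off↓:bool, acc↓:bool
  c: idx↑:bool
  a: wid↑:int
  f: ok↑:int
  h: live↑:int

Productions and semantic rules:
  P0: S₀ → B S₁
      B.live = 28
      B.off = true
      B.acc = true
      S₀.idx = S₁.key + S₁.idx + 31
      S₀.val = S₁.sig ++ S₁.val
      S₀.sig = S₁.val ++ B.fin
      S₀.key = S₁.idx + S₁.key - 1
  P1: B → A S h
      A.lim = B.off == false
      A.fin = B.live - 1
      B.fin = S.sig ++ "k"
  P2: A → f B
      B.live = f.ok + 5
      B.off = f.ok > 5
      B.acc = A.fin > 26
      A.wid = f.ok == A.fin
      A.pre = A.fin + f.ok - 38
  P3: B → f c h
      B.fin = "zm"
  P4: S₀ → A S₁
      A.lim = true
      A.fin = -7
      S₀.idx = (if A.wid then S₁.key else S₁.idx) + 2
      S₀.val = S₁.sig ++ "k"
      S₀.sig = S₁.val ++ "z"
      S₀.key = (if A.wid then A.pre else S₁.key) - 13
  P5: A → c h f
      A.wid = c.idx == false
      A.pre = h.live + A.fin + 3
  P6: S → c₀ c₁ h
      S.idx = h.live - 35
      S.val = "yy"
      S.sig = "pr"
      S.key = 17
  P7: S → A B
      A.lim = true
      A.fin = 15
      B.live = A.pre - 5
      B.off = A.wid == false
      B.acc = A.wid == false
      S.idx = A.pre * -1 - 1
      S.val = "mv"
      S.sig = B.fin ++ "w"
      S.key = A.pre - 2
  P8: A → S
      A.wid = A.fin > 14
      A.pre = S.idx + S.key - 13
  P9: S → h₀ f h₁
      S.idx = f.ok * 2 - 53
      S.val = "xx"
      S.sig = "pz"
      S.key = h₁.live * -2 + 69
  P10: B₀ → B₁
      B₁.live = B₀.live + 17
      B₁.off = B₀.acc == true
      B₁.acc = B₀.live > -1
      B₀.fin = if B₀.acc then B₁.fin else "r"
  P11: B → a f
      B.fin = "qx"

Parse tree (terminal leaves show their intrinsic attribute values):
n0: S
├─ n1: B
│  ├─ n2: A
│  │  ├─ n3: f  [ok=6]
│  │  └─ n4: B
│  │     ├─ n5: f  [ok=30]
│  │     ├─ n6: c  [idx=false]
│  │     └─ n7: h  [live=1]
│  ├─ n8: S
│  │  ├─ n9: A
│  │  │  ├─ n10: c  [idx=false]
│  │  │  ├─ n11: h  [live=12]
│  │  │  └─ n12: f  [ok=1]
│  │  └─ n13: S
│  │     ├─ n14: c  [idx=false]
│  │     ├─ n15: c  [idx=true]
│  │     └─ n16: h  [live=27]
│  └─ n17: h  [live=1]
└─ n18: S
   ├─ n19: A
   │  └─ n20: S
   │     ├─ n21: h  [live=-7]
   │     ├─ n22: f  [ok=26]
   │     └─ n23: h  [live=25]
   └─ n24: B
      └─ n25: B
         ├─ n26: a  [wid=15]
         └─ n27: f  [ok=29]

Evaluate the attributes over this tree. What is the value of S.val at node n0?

1. n1.live = 28  [28]
2. n1.off = true  [true]
3. n1.acc = true  [true]
4. n2.lim = false  [B.off == false]
5. n2.fin = 27  [B.live - 1]
6. n3.ok = 6  [terminal]
7. n4.live = 11  [f.ok + 5]
8. n4.off = true  [f.ok > 5]
9. n4.acc = true  [A.fin > 26]
10. n5.ok = 30  [terminal]
11. n6.idx = false  [terminal]
12. n7.live = 1  [terminal]
13. n4.fin = "zm"  ["zm"]
14. n2.wid = false  [f.ok == A.fin]
15. n2.pre = -5  [A.fin + f.ok - 38]
16. n9.lim = true  [true]
17. n9.fin = -7  [-7]
18. n10.idx = false  [terminal]
19. n11.live = 12  [terminal]
20. n12.ok = 1  [terminal]
21. n9.wid = true  [c.idx == false]
22. n9.pre = 8  [h.live + A.fin + 3]
23. n14.idx = false  [terminal]
24. n15.idx = true  [terminal]
25. n16.live = 27  [terminal]
26. n13.idx = -8  [h.live - 35]
27. n13.val = "yy"  ["yy"]
28. n13.sig = "pr"  ["pr"]
29. n13.key = 17  [17]
30. n8.idx = 19  [(if A.wid then S₁.key else S₁.idx) + 2]
31. n8.val = "prk"  [S₁.sig ++ "k"]
32. n8.sig = "yyz"  [S₁.val ++ "z"]
33. n8.key = -5  [(if A.wid then A.pre else S₁.key) - 13]
34. n17.live = 1  [terminal]
35. n1.fin = "yyzk"  [S.sig ++ "k"]
36. n19.lim = true  [true]
37. n19.fin = 15  [15]
38. n21.live = -7  [terminal]
39. n22.ok = 26  [terminal]
40. n23.live = 25  [terminal]
41. n20.idx = -1  [f.ok * 2 - 53]
42. n20.val = "xx"  ["xx"]
43. n20.sig = "pz"  ["pz"]
44. n20.key = 19  [h₁.live * -2 + 69]
45. n19.wid = true  [A.fin > 14]
46. n19.pre = 5  [S.idx + S.key - 13]
47. n24.live = 0  [A.pre - 5]
48. n24.off = false  [A.wid == false]
49. n24.acc = false  [A.wid == false]
50. n25.live = 17  [B₀.live + 17]
51. n25.off = false  [B₀.acc == true]
52. n25.acc = true  [B₀.live > -1]
53. n26.wid = 15  [terminal]
54. n27.ok = 29  [terminal]
55. n25.fin = "qx"  ["qx"]
56. n24.fin = "r"  [if B₀.acc then B₁.fin else "r"]
57. n18.idx = -6  [A.pre * -1 - 1]
58. n18.val = "mv"  ["mv"]
59. n18.sig = "rw"  [B.fin ++ "w"]
60. n18.key = 3  [A.pre - 2]
61. n0.idx = 28  [S₁.key + S₁.idx + 31]
62. n0.val = "rwmv"  [S₁.sig ++ S₁.val]
63. n0.sig = "mvyyzk"  [S₁.val ++ B.fin]
64. n0.key = -4  [S₁.idx + S₁.key - 1]

"rwmv"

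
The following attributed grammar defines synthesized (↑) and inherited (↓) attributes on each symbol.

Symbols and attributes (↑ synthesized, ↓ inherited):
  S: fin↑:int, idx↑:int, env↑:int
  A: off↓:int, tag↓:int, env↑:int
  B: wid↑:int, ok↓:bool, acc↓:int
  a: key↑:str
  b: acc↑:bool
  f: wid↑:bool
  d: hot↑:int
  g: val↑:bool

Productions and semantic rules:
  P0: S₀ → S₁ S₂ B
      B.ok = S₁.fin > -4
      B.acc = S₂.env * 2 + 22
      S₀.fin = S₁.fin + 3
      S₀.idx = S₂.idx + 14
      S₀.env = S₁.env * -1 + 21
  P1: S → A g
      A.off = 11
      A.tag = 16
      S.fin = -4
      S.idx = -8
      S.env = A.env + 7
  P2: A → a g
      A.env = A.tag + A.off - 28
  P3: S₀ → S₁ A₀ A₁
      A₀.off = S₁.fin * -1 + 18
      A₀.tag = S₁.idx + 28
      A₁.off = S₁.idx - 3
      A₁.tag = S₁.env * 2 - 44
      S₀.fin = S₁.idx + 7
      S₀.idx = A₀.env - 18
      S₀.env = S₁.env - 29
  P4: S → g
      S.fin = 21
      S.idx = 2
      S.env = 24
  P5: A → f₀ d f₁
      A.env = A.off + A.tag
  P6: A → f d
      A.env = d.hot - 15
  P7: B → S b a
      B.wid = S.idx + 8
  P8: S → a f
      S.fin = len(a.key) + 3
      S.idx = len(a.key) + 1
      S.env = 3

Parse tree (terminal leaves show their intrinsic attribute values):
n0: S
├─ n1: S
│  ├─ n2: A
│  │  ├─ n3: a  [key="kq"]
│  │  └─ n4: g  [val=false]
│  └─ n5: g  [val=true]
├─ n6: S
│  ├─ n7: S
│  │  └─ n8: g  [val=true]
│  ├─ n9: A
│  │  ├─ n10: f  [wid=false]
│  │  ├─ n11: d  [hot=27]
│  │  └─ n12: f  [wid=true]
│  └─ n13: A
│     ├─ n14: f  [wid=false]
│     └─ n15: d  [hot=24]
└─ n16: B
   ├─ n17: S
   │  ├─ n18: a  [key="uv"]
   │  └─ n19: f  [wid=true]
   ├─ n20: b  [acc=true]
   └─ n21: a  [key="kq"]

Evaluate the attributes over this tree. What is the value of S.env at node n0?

1. n2.off = 11  [11]
2. n2.tag = 16  [16]
3. n3.key = "kq"  [terminal]
4. n4.val = false  [terminal]
5. n2.env = -1  [A.tag + A.off - 28]
6. n5.val = true  [terminal]
7. n1.fin = -4  [-4]
8. n1.idx = -8  [-8]
9. n1.env = 6  [A.env + 7]
10. n8.val = true  [terminal]
11. n7.fin = 21  [21]
12. n7.idx = 2  [2]
13. n7.env = 24  [24]
14. n9.off = -3  [S₁.fin * -1 + 18]
15. n9.tag = 30  [S₁.idx + 28]
16. n10.wid = false  [terminal]
17. n11.hot = 27  [terminal]
18. n12.wid = true  [terminal]
19. n9.env = 27  [A.off + A.tag]
20. n13.off = -1  [S₁.idx - 3]
21. n13.tag = 4  [S₁.env * 2 - 44]
22. n14.wid = false  [terminal]
23. n15.hot = 24  [terminal]
24. n13.env = 9  [d.hot - 15]
25. n6.fin = 9  [S₁.idx + 7]
26. n6.idx = 9  [A₀.env - 18]
27. n6.env = -5  [S₁.env - 29]
28. n16.ok = false  [S₁.fin > -4]
29. n16.acc = 12  [S₂.env * 2 + 22]
30. n18.key = "uv"  [terminal]
31. n19.wid = true  [terminal]
32. n17.fin = 5  [len(a.key) + 3]
33. n17.idx = 3  [len(a.key) + 1]
34. n17.env = 3  [3]
35. n20.acc = true  [terminal]
36. n21.key = "kq"  [terminal]
37. n16.wid = 11  [S.idx + 8]
38. n0.fin = -1  [S₁.fin + 3]
39. n0.idx = 23  [S₂.idx + 14]
40. n0.env = 15  [S₁.env * -1 + 21]

15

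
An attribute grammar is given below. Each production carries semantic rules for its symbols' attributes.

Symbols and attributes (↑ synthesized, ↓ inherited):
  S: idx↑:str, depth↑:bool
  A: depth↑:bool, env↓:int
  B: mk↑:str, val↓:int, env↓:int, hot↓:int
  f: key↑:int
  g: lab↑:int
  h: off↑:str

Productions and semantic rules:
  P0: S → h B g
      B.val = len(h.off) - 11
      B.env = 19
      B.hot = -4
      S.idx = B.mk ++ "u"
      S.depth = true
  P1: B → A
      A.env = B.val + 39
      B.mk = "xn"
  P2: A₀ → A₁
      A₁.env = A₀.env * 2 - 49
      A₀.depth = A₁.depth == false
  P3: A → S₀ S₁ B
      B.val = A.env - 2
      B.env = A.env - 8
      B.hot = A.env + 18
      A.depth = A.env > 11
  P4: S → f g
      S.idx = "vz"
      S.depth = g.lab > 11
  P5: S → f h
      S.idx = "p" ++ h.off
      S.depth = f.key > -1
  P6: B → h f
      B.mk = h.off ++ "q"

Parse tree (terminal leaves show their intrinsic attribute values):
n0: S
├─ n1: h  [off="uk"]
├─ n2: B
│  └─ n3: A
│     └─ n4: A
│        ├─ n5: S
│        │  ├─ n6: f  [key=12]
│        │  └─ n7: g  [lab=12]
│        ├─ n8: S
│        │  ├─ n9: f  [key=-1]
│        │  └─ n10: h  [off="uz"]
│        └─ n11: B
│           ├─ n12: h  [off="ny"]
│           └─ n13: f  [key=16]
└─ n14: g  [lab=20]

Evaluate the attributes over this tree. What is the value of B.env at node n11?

3

1. n1.off = "uk"  [terminal]
2. n2.val = -9  [len(h.off) - 11]
3. n2.env = 19  [19]
4. n2.hot = -4  [-4]
5. n3.env = 30  [B.val + 39]
6. n4.env = 11  [A₀.env * 2 - 49]
7. n6.key = 12  [terminal]
8. n7.lab = 12  [terminal]
9. n5.idx = "vz"  ["vz"]
10. n5.depth = true  [g.lab > 11]
11. n9.key = -1  [terminal]
12. n10.off = "uz"  [terminal]
13. n8.idx = "puz"  ["p" ++ h.off]
14. n8.depth = false  [f.key > -1]
15. n11.val = 9  [A.env - 2]
16. n11.env = 3  [A.env - 8]
17. n11.hot = 29  [A.env + 18]
18. n12.off = "ny"  [terminal]
19. n13.key = 16  [terminal]
20. n11.mk = "nyq"  [h.off ++ "q"]
21. n4.depth = false  [A.env > 11]
22. n3.depth = true  [A₁.depth == false]
23. n2.mk = "xn"  ["xn"]
24. n14.lab = 20  [terminal]
25. n0.idx = "xnu"  [B.mk ++ "u"]
26. n0.depth = true  [true]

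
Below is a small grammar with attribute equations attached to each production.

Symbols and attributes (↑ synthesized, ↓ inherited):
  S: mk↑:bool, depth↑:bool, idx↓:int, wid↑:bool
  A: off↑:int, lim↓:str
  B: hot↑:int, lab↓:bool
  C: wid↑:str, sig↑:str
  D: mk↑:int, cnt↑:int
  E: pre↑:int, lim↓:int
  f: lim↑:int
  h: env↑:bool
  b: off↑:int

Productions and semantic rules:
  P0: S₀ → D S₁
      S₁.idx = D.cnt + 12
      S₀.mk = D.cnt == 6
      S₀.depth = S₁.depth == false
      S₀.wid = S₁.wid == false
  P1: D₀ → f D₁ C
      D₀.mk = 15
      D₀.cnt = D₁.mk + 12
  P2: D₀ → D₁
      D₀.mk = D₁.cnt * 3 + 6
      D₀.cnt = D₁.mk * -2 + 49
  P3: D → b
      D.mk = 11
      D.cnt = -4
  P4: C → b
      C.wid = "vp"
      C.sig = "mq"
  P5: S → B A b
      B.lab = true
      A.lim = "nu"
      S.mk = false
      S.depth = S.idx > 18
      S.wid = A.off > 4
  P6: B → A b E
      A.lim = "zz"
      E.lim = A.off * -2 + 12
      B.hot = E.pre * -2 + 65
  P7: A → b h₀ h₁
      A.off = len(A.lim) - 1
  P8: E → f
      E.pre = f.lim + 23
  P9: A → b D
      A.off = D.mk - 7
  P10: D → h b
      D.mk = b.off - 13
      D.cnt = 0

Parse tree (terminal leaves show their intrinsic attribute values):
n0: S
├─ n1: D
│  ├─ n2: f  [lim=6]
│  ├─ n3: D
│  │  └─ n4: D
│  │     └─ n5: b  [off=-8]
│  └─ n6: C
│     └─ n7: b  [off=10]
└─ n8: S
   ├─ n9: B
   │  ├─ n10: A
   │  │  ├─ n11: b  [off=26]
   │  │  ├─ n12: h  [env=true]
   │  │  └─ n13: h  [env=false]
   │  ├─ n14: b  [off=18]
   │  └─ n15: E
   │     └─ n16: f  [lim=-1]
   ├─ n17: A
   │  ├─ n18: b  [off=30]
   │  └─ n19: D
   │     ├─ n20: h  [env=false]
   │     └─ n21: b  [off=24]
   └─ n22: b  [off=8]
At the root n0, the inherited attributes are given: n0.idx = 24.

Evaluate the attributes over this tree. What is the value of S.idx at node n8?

1. n0.idx = 24  [given at root]
2. n2.lim = 6  [terminal]
3. n5.off = -8  [terminal]
4. n4.mk = 11  [11]
5. n4.cnt = -4  [-4]
6. n3.mk = -6  [D₁.cnt * 3 + 6]
7. n3.cnt = 27  [D₁.mk * -2 + 49]
8. n7.off = 10  [terminal]
9. n6.wid = "vp"  ["vp"]
10. n6.sig = "mq"  ["mq"]
11. n1.mk = 15  [15]
12. n1.cnt = 6  [D₁.mk + 12]
13. n8.idx = 18  [D.cnt + 12]
14. n9.lab = true  [true]
15. n10.lim = "zz"  ["zz"]
16. n11.off = 26  [terminal]
17. n12.env = true  [terminal]
18. n13.env = false  [terminal]
19. n10.off = 1  [len(A.lim) - 1]
20. n14.off = 18  [terminal]
21. n15.lim = 10  [A.off * -2 + 12]
22. n16.lim = -1  [terminal]
23. n15.pre = 22  [f.lim + 23]
24. n9.hot = 21  [E.pre * -2 + 65]
25. n17.lim = "nu"  ["nu"]
26. n18.off = 30  [terminal]
27. n20.env = false  [terminal]
28. n21.off = 24  [terminal]
29. n19.mk = 11  [b.off - 13]
30. n19.cnt = 0  [0]
31. n17.off = 4  [D.mk - 7]
32. n22.off = 8  [terminal]
33. n8.mk = false  [false]
34. n8.depth = false  [S.idx > 18]
35. n8.wid = false  [A.off > 4]
36. n0.mk = true  [D.cnt == 6]
37. n0.depth = true  [S₁.depth == false]
38. n0.wid = true  [S₁.wid == false]

18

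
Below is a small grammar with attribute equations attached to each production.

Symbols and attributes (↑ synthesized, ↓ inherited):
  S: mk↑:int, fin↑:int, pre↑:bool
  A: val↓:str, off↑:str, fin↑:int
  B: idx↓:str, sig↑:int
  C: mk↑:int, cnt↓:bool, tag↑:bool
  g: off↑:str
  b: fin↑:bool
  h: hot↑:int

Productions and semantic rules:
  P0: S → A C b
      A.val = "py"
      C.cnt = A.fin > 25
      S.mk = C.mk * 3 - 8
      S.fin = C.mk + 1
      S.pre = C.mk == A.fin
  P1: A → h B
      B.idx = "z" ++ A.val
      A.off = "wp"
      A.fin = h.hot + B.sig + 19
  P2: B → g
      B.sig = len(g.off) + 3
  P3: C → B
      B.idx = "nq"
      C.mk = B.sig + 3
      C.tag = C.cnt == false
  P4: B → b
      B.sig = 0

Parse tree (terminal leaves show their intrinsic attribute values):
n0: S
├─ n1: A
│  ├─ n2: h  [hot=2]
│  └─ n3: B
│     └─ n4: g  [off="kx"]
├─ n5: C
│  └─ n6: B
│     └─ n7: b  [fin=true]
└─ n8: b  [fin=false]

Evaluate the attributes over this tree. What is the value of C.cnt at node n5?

1. n1.val = "py"  ["py"]
2. n2.hot = 2  [terminal]
3. n3.idx = "zpy"  ["z" ++ A.val]
4. n4.off = "kx"  [terminal]
5. n3.sig = 5  [len(g.off) + 3]
6. n1.off = "wp"  ["wp"]
7. n1.fin = 26  [h.hot + B.sig + 19]
8. n5.cnt = true  [A.fin > 25]
9. n6.idx = "nq"  ["nq"]
10. n7.fin = true  [terminal]
11. n6.sig = 0  [0]
12. n5.mk = 3  [B.sig + 3]
13. n5.tag = false  [C.cnt == false]
14. n8.fin = false  [terminal]
15. n0.mk = 1  [C.mk * 3 - 8]
16. n0.fin = 4  [C.mk + 1]
17. n0.pre = false  [C.mk == A.fin]

true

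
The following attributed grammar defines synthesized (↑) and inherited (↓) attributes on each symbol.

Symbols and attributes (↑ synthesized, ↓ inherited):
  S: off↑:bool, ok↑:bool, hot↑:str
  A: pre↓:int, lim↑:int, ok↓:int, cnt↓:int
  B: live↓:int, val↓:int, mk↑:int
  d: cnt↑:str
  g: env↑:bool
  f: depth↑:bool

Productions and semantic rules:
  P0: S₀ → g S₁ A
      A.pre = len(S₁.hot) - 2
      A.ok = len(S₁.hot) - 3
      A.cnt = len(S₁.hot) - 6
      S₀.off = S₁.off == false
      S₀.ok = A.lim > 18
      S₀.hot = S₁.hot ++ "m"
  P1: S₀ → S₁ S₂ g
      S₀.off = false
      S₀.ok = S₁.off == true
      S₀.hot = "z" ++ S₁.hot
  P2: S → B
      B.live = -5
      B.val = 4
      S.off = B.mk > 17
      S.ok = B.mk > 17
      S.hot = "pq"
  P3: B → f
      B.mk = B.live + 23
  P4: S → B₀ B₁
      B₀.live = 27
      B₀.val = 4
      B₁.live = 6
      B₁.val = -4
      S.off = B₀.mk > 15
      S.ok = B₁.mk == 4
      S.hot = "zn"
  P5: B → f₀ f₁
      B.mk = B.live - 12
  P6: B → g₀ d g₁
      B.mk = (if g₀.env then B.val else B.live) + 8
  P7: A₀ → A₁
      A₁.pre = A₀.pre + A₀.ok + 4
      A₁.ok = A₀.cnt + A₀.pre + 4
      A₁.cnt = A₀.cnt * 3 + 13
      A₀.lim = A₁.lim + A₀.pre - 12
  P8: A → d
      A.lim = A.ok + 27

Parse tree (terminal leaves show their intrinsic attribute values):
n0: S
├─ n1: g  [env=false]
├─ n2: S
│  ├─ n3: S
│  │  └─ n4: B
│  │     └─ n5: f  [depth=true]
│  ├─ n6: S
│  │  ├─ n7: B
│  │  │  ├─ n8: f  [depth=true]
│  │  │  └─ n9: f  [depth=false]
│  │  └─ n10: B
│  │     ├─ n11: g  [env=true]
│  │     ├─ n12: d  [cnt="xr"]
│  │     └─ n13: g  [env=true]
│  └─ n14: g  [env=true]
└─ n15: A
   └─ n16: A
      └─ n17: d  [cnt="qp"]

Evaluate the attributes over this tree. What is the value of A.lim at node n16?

29

1. n1.env = false  [terminal]
2. n4.live = -5  [-5]
3. n4.val = 4  [4]
4. n5.depth = true  [terminal]
5. n4.mk = 18  [B.live + 23]
6. n3.off = true  [B.mk > 17]
7. n3.ok = true  [B.mk > 17]
8. n3.hot = "pq"  ["pq"]
9. n7.live = 27  [27]
10. n7.val = 4  [4]
11. n8.depth = true  [terminal]
12. n9.depth = false  [terminal]
13. n7.mk = 15  [B.live - 12]
14. n10.live = 6  [6]
15. n10.val = -4  [-4]
16. n11.env = true  [terminal]
17. n12.cnt = "xr"  [terminal]
18. n13.env = true  [terminal]
19. n10.mk = 4  [(if g₀.env then B.val else B.live) + 8]
20. n6.off = false  [B₀.mk > 15]
21. n6.ok = true  [B₁.mk == 4]
22. n6.hot = "zn"  ["zn"]
23. n14.env = true  [terminal]
24. n2.off = false  [false]
25. n2.ok = true  [S₁.off == true]
26. n2.hot = "zpq"  ["z" ++ S₁.hot]
27. n15.pre = 1  [len(S₁.hot) - 2]
28. n15.ok = 0  [len(S₁.hot) - 3]
29. n15.cnt = -3  [len(S₁.hot) - 6]
30. n16.pre = 5  [A₀.pre + A₀.ok + 4]
31. n16.ok = 2  [A₀.cnt + A₀.pre + 4]
32. n16.cnt = 4  [A₀.cnt * 3 + 13]
33. n17.cnt = "qp"  [terminal]
34. n16.lim = 29  [A.ok + 27]
35. n15.lim = 18  [A₁.lim + A₀.pre - 12]
36. n0.off = true  [S₁.off == false]
37. n0.ok = false  [A.lim > 18]
38. n0.hot = "zpqm"  [S₁.hot ++ "m"]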